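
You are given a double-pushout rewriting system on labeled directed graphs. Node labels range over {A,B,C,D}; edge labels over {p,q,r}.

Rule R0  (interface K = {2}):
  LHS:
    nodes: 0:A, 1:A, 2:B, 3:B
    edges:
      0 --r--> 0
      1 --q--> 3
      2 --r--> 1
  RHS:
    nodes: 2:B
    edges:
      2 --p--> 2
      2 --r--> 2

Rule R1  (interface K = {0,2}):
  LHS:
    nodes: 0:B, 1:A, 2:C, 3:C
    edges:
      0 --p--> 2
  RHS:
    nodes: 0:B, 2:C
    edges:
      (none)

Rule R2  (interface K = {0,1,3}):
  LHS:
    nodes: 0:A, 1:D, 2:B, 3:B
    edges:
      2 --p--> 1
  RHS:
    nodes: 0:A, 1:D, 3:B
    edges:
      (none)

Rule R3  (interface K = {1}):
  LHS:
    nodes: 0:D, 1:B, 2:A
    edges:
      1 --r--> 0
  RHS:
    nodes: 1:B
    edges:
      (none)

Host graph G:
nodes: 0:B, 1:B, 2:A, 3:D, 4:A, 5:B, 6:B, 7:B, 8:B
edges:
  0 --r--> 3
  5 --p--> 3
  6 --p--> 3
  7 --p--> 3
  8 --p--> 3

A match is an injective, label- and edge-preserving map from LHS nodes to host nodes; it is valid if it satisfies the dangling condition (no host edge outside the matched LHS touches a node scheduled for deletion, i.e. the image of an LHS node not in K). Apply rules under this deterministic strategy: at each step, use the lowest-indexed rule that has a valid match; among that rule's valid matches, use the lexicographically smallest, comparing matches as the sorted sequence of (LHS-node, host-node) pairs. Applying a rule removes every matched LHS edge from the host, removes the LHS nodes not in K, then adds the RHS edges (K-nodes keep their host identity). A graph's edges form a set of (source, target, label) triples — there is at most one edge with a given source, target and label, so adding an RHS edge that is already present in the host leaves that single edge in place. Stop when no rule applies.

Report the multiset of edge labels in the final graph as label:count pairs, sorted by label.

Answer: (no edges)

Steps:
[0] host  ⇒  9 nodes, 5 edges  {0-r->3 5-p->3 6-p->3 7-p->3 8-p->3}
[1] R2 @ {0↦2, 1↦3, 2↦5, 3↦0}  ⇒  8 nodes, 4 edges  {0-r->3 6-p->3 7-p->3 8-p->3}
[2] R2 @ {0↦2, 1↦3, 2↦6, 3↦0}  ⇒  7 nodes, 3 edges  {0-r->3 7-p->3 8-p->3}
[3] R2 @ {0↦2, 1↦3, 2↦7, 3↦0}  ⇒  6 nodes, 2 edges  {0-r->3 8-p->3}
[4] R2 @ {0↦2, 1↦3, 2↦8, 3↦0}  ⇒  5 nodes, 1 edges  {0-r->3}
[5] R3 @ {0↦3, 1↦0, 2↦2}  ⇒  3 nodes, 0 edges  {∅}
final graph: no rule applies after step 5
NF edges: []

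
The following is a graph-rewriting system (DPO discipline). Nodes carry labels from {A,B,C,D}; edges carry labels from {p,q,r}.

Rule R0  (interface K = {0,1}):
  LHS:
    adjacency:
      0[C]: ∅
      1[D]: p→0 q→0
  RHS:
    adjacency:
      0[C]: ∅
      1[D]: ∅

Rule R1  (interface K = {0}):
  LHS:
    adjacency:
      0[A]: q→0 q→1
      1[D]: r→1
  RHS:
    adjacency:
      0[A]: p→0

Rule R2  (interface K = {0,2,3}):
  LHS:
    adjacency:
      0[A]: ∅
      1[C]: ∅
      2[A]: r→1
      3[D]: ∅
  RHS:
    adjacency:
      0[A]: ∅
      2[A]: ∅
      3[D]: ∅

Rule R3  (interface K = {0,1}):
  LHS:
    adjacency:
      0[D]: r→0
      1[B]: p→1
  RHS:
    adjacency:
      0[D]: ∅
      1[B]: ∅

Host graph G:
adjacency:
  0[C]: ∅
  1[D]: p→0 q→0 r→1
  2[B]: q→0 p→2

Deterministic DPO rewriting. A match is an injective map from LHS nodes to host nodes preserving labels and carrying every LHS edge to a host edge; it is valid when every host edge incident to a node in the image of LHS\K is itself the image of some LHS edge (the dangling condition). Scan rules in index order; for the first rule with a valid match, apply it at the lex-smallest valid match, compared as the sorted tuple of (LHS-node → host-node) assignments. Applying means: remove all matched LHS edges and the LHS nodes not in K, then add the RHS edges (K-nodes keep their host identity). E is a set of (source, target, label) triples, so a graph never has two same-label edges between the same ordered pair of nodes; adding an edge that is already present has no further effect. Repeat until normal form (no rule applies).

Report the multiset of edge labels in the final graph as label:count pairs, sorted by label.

Answer: q:1

Rewrite trace:
start.  V:3 E:5  edges: 1-p->0 1-q->0 1-r->1 2-q->0 2-p->2
1. fire R0 via {0↦0, 1↦1}  →  V:3 E:3  edges: 1-r->1 2-q->0 2-p->2
2. fire R3 via {0↦1, 1↦2}  →  V:3 E:1  edges: 2-q->0
final graph: no rule applies after step 2
NF edges: [(2, 0, 'q')]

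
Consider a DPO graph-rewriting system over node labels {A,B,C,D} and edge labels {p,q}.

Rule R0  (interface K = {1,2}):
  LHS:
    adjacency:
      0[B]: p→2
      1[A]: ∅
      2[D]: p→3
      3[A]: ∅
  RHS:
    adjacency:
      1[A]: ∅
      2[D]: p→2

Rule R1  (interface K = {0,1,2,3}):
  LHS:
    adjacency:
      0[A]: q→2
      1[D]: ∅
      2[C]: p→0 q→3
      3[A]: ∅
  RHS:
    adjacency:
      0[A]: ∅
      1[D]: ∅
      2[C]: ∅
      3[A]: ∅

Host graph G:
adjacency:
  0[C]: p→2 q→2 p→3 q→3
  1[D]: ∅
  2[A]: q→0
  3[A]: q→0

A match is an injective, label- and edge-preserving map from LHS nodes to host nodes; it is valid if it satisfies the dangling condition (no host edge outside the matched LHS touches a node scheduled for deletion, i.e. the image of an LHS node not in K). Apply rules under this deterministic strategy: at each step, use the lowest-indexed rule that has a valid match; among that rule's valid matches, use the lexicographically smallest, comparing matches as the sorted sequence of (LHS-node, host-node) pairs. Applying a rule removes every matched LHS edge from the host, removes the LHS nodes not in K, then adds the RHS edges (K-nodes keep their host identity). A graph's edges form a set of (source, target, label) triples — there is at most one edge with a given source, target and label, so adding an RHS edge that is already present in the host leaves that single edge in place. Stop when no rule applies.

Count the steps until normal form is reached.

Answer: 2

Derivation:
initial: |V|=4 |E|=6  E = 0-p->2 0-q->2 0-p->3 0-q->3 2-q->0 3-q->0
step 1: apply R1 at {0↦2, 1↦1, 2↦0, 3↦3}  → |V|=4 |E|=3  E = 0-q->2 0-p->3 3-q->0
step 2: apply R1 at {0↦3, 1↦1, 2↦0, 3↦2}  → |V|=4 |E|=0  E = ∅
halt: no rule applies after step 2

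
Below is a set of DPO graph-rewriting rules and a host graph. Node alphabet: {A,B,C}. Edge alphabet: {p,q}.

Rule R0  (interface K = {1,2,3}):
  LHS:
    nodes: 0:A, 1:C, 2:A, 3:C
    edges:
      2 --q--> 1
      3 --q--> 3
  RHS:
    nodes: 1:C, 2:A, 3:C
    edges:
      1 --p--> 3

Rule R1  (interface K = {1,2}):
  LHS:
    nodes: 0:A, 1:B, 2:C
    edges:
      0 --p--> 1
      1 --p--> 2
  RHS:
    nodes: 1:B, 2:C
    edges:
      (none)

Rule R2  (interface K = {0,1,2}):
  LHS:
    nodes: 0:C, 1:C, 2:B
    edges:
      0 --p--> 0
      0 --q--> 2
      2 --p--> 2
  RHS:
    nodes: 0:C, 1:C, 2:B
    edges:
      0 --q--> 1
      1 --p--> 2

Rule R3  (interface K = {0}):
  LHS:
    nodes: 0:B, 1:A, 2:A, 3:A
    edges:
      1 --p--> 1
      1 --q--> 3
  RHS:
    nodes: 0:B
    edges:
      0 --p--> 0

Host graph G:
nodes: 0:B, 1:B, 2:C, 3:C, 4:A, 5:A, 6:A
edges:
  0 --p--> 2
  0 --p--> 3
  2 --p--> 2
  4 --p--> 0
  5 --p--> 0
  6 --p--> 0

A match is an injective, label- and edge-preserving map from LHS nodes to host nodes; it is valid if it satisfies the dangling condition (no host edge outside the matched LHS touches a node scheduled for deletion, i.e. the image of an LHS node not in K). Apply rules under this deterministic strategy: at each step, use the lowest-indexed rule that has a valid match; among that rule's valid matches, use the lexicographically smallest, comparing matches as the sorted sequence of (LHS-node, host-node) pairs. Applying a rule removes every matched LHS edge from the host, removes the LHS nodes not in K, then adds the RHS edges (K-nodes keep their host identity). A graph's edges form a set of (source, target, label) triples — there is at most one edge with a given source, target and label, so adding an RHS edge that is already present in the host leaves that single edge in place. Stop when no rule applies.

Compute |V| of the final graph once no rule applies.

initial: |V|=7 |E|=6  E = 0-p->2 0-p->3 2-p->2 4-p->0 5-p->0 6-p->0
step 1: apply R1 at {0↦4, 1↦0, 2↦2}  → |V|=6 |E|=4  E = 0-p->3 2-p->2 5-p->0 6-p->0
step 2: apply R1 at {0↦5, 1↦0, 2↦3}  → |V|=5 |E|=2  E = 2-p->2 6-p->0
normal form: no rule applies after step 2
NF nodes: {0:B, 1:B, 2:C, 3:C, 6:A}

Answer: 5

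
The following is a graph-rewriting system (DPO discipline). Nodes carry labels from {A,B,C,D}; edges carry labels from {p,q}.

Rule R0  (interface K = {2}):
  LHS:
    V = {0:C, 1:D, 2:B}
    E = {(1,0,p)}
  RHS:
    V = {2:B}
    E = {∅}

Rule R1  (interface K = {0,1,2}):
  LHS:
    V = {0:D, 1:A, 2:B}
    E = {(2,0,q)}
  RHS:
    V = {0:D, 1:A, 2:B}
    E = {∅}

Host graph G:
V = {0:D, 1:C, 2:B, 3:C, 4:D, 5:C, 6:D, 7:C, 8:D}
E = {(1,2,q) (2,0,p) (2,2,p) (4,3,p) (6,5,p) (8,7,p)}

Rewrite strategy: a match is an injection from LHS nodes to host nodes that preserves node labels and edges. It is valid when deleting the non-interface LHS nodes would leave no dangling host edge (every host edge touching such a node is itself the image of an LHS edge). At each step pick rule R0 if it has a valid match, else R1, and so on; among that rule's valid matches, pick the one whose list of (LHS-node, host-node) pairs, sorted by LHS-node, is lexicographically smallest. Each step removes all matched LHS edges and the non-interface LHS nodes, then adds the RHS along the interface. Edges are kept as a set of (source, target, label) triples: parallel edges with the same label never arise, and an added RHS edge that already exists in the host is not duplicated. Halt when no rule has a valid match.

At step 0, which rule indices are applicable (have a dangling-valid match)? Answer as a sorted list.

R0: 3 valid matches — {0↦3, 1↦4, 2↦2}, {0↦5, 1↦6, 2↦2}, {0↦7, 1↦8, 2↦2}
R1: no valid match — LHS pattern not found

Answer: [R0]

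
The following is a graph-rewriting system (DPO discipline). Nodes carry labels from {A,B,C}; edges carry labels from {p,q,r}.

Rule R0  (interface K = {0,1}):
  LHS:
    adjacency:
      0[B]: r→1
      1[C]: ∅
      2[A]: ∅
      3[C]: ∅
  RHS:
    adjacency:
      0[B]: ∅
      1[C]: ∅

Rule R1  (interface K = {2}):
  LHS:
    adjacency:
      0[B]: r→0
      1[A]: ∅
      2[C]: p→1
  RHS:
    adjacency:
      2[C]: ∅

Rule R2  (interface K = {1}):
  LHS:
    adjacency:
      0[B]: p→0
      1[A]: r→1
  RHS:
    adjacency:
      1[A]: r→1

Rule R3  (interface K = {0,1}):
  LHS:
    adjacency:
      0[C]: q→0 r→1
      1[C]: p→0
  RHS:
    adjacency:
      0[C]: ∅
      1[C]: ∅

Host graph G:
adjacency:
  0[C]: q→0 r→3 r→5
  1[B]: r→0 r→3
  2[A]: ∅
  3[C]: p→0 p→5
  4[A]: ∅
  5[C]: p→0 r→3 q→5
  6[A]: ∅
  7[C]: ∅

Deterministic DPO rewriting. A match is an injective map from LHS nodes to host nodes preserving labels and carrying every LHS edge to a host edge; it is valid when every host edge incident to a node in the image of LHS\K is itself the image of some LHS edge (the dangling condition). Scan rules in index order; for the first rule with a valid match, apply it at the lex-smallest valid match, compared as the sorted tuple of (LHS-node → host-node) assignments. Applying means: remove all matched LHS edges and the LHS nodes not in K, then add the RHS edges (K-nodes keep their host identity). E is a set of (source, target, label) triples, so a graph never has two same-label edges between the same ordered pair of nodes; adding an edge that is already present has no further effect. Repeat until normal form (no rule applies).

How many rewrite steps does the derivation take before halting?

start.  V:8 E:10  edges: 0-q->0 0-r->3 0-r->5 1-r->0 1-r->3 3-p->0 3-p->5 5-p->0 5-r->3 5-q->5
1. fire R0 via {0↦1, 1↦0, 2↦2, 3↦7}  →  V:6 E:9  edges: 0-q->0 0-r->3 0-r->5 1-r->3 3-p->0 3-p->5 5-p->0 5-r->3 5-q->5
2. fire R3 via {0↦0, 1↦3}  →  V:6 E:6  edges: 0-r->5 1-r->3 3-p->5 5-p->0 5-r->3 5-q->5
3. fire R3 via {0↦5, 1↦3}  →  V:6 E:3  edges: 0-r->5 1-r->3 5-p->0
normal form: no rule applies after step 3

Answer: 3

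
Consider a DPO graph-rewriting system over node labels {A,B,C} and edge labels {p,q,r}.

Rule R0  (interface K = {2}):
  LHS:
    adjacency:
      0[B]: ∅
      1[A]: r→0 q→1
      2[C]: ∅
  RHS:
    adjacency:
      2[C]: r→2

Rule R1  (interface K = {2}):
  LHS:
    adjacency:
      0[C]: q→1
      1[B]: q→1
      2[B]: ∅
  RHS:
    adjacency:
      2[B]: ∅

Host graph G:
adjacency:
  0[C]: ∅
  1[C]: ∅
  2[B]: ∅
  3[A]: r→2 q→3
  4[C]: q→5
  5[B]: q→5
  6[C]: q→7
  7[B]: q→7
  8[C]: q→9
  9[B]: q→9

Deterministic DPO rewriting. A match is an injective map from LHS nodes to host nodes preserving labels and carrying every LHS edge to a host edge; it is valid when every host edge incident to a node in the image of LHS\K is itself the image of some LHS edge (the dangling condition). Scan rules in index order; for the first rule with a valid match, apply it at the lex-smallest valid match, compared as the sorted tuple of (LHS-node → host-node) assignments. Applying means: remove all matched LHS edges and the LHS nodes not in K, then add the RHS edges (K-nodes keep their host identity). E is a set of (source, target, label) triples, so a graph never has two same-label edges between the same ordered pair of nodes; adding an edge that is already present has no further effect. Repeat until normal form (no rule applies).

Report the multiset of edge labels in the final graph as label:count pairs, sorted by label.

Answer: q:2 r:1

Derivation:
start.  V:10 E:8  edges: 3-r->2 3-q->3 4-q->5 5-q->5 6-q->7 7-q->7 8-q->9 9-q->9
1. fire R0 via {0↦2, 1↦3, 2↦0}  →  V:8 E:7  edges: 0-r->0 4-q->5 5-q->5 6-q->7 7-q->7 8-q->9 9-q->9
2. fire R1 via {0↦4, 1↦5, 2↦7}  →  V:6 E:5  edges: 0-r->0 6-q->7 7-q->7 8-q->9 9-q->9
3. fire R1 via {0↦6, 1↦7, 2↦9}  →  V:4 E:3  edges: 0-r->0 8-q->9 9-q->9
final graph: no rule applies after step 3
NF edges: [(0, 0, 'r'), (8, 9, 'q'), (9, 9, 'q')]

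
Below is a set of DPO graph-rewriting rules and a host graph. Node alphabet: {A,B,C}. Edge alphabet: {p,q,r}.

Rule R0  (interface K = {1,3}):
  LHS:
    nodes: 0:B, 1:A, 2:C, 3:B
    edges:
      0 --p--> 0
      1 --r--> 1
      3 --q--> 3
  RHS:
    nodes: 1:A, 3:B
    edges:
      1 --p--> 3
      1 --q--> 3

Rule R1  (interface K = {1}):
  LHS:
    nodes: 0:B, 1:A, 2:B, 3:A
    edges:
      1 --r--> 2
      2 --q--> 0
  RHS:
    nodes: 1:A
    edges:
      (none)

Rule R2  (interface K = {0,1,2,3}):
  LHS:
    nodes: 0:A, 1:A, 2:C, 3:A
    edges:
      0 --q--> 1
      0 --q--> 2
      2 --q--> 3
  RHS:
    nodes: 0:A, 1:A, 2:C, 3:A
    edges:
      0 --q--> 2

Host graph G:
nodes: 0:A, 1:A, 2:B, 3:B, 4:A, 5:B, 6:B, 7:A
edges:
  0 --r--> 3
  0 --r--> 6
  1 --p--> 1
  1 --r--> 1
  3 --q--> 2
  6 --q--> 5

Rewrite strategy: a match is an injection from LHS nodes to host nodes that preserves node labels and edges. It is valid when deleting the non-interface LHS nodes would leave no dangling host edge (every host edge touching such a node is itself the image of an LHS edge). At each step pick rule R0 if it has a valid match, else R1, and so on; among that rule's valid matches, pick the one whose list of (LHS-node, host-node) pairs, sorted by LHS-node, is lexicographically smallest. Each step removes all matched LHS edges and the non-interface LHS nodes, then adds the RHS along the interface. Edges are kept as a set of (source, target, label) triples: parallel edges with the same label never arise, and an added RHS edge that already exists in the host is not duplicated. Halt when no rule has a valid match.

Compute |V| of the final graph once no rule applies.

[0] host  ⇒  8 nodes, 6 edges  {0-r->3 0-r->6 1-p->1 1-r->1 3-q->2 6-q->5}
[1] R1 @ {0↦2, 1↦0, 2↦3, 3↦4}  ⇒  5 nodes, 4 edges  {0-r->6 1-p->1 1-r->1 6-q->5}
[2] R1 @ {0↦5, 1↦0, 2↦6, 3↦7}  ⇒  2 nodes, 2 edges  {1-p->1 1-r->1}
final graph: no rule applies after step 2
NF nodes: {0:A, 1:A}

Answer: 2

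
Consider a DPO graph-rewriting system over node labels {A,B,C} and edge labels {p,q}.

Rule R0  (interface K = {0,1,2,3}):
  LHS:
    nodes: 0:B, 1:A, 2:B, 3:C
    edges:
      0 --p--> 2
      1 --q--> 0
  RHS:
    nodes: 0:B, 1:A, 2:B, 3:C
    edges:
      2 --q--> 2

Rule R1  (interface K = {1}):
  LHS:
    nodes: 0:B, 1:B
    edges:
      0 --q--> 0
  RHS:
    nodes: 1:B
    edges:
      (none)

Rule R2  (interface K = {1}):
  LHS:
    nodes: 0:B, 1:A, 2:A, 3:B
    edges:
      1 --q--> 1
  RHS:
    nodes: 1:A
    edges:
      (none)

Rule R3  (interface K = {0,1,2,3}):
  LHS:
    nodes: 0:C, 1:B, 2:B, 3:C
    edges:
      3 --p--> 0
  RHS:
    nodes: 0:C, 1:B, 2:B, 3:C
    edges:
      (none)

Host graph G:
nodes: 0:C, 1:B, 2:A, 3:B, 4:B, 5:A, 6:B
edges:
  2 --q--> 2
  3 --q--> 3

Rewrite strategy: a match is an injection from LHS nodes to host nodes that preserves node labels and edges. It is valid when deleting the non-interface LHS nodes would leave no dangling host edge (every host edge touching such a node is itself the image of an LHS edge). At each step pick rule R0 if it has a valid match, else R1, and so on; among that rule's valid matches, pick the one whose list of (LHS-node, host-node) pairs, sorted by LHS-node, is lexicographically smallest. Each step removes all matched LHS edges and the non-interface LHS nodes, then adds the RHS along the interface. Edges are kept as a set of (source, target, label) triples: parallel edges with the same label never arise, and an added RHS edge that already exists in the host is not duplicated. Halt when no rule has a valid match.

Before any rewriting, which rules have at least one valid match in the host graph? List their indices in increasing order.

R0: no valid match — LHS pattern not found
R1: 3 valid matches — {0↦3, 1↦1}, {0↦3, 1↦4}, {0↦3, 1↦6}
R2: 6 valid matches — {0↦1, 1↦2, 2↦5, 3↦4}, {0↦1, 1↦2, 2↦5, 3↦6}, {0↦4, 1↦2, 2↦5, 3↦1} (+3 more)
R3: no valid match — LHS pattern not found

Answer: [R1,R2]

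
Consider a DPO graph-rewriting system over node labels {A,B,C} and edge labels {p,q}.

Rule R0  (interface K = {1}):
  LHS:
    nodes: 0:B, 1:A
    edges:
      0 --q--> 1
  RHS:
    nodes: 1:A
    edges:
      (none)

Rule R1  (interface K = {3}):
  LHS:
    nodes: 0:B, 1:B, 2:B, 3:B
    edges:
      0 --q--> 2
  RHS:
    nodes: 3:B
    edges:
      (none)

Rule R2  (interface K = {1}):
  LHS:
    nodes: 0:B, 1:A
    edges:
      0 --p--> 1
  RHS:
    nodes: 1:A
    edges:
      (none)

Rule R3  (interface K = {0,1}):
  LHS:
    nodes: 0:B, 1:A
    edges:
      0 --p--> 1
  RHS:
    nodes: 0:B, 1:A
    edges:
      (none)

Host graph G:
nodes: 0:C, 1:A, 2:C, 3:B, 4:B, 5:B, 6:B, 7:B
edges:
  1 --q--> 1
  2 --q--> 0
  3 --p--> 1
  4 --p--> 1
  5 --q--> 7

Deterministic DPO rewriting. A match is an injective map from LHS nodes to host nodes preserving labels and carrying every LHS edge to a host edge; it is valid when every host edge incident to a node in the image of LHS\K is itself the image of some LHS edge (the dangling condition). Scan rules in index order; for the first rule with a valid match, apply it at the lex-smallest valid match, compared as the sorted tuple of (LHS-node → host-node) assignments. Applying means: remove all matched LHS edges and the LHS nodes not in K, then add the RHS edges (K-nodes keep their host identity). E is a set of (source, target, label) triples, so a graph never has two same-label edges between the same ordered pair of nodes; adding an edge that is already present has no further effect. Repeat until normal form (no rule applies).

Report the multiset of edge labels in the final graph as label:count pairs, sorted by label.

start.  V:8 E:5  edges: 1-q->1 2-q->0 3-p->1 4-p->1 5-q->7
1. fire R1 via {0↦5, 1↦6, 2↦7, 3↦3}  →  V:5 E:4  edges: 1-q->1 2-q->0 3-p->1 4-p->1
2. fire R2 via {0↦3, 1↦1}  →  V:4 E:3  edges: 1-q->1 2-q->0 4-p->1
3. fire R2 via {0↦4, 1↦1}  →  V:3 E:2  edges: 1-q->1 2-q->0
halt: no rule applies after step 3
NF edges: [(1, 1, 'q'), (2, 0, 'q')]

Answer: q:2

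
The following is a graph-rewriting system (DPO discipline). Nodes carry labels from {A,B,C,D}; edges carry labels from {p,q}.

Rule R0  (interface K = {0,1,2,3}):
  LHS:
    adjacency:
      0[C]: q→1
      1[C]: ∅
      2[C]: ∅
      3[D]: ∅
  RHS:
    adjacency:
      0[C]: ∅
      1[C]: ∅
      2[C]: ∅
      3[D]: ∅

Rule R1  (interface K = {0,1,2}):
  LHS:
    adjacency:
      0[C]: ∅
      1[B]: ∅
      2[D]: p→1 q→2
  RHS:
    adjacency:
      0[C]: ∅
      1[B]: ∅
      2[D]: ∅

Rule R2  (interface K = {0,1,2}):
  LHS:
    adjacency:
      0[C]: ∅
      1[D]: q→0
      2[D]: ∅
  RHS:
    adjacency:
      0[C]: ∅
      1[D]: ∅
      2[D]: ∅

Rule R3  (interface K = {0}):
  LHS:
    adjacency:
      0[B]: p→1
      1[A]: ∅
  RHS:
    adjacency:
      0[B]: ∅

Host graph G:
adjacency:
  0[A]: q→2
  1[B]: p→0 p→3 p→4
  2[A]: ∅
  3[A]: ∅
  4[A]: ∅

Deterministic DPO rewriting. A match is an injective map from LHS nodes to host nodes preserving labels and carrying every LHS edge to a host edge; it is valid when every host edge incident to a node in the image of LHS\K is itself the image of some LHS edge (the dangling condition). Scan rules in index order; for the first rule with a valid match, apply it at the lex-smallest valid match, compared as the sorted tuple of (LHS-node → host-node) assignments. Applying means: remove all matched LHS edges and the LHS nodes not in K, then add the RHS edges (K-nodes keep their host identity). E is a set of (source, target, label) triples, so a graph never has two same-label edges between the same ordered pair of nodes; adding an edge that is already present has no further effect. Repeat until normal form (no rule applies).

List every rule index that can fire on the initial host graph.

R0: no valid match — LHS pattern not found
R1: no valid match — LHS pattern not found
R2: no valid match — LHS pattern not found
R3: 2 valid matches — {0↦1, 1↦3}, {0↦1, 1↦4}

Answer: [R3]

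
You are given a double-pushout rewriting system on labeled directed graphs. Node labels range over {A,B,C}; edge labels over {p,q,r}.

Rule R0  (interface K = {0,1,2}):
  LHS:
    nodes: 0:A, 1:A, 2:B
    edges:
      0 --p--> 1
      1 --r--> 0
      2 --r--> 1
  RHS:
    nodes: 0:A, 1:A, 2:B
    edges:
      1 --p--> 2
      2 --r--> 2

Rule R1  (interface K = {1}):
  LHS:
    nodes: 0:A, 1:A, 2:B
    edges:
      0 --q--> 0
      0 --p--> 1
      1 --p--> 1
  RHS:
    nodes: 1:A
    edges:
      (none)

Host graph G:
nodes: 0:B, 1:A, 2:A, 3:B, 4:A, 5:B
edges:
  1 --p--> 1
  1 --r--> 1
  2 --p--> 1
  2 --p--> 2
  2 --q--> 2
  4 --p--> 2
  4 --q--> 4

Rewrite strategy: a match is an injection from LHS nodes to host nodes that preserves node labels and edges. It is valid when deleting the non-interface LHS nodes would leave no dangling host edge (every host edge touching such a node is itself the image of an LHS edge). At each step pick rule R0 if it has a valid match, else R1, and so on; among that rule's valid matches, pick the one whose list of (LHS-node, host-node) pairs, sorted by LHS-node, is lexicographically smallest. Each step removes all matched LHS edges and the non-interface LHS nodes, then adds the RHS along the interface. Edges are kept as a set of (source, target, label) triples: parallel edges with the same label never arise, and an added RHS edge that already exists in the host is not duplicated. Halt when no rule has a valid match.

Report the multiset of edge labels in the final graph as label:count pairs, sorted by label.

start.  V:6 E:7  edges: 1-p->1 1-r->1 2-p->1 2-p->2 2-q->2 4-p->2 4-q->4
1. fire R1 via {0↦4, 1↦2, 2↦0}  →  V:4 E:4  edges: 1-p->1 1-r->1 2-p->1 2-q->2
2. fire R1 via {0↦2, 1↦1, 2↦3}  →  V:2 E:1  edges: 1-r->1
final graph: no rule applies after step 2
NF edges: [(1, 1, 'r')]

Answer: r:1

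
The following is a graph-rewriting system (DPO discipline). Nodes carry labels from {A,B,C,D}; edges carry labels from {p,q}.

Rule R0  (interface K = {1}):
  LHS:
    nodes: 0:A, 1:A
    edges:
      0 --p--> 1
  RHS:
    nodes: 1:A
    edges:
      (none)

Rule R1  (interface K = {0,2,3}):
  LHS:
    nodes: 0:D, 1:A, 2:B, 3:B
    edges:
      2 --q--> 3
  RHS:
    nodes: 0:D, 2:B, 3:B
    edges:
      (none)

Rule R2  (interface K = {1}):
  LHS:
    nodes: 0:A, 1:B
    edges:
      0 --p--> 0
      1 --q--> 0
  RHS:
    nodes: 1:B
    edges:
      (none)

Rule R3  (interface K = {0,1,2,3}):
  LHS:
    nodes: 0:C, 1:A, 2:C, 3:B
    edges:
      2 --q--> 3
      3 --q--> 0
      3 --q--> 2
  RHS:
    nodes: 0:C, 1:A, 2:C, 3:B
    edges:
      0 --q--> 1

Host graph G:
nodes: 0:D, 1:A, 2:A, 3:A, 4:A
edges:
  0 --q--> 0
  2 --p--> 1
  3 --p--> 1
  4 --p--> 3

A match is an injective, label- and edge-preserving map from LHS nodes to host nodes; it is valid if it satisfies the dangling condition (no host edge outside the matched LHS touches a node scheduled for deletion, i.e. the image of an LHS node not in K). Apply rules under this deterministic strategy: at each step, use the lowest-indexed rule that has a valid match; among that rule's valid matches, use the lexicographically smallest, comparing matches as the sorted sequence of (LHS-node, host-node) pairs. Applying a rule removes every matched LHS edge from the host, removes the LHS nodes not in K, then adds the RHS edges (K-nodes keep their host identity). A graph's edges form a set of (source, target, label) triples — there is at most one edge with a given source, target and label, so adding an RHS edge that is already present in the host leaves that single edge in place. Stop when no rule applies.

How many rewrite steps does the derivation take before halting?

[0] host  ⇒  5 nodes, 4 edges  {0-q->0 2-p->1 3-p->1 4-p->3}
[1] R0 @ {0↦2, 1↦1}  ⇒  4 nodes, 3 edges  {0-q->0 3-p->1 4-p->3}
[2] R0 @ {0↦4, 1↦3}  ⇒  3 nodes, 2 edges  {0-q->0 3-p->1}
[3] R0 @ {0↦3, 1↦1}  ⇒  2 nodes, 1 edges  {0-q->0}
normal form: no rule applies after step 3

Answer: 3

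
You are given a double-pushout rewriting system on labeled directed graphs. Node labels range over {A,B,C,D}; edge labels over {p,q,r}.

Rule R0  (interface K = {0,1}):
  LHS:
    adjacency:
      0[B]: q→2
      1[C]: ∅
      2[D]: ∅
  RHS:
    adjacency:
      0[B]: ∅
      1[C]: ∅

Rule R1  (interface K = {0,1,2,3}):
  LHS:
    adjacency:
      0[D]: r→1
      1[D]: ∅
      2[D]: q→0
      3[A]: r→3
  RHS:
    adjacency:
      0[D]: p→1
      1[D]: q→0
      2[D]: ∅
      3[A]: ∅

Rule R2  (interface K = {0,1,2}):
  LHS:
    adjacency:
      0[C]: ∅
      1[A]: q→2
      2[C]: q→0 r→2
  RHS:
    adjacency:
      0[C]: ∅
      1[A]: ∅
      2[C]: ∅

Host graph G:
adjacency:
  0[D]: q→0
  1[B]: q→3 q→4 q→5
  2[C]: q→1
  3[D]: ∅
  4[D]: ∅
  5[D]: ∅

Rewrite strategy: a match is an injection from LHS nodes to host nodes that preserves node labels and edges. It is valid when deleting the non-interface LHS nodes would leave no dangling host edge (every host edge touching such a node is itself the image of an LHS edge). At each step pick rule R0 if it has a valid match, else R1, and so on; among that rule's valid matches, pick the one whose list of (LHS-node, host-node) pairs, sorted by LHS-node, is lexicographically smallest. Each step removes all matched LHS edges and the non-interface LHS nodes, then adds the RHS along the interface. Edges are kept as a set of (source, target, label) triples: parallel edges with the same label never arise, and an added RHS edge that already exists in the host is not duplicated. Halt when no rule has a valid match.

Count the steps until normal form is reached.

Answer: 3

Rewrite trace:
[0] host  ⇒  6 nodes, 5 edges  {0-q->0 1-q->3 1-q->4 1-q->5 2-q->1}
[1] R0 @ {0↦1, 1↦2, 2↦3}  ⇒  5 nodes, 4 edges  {0-q->0 1-q->4 1-q->5 2-q->1}
[2] R0 @ {0↦1, 1↦2, 2↦4}  ⇒  4 nodes, 3 edges  {0-q->0 1-q->5 2-q->1}
[3] R0 @ {0↦1, 1↦2, 2↦5}  ⇒  3 nodes, 2 edges  {0-q->0 2-q->1}
halt: no rule applies after step 3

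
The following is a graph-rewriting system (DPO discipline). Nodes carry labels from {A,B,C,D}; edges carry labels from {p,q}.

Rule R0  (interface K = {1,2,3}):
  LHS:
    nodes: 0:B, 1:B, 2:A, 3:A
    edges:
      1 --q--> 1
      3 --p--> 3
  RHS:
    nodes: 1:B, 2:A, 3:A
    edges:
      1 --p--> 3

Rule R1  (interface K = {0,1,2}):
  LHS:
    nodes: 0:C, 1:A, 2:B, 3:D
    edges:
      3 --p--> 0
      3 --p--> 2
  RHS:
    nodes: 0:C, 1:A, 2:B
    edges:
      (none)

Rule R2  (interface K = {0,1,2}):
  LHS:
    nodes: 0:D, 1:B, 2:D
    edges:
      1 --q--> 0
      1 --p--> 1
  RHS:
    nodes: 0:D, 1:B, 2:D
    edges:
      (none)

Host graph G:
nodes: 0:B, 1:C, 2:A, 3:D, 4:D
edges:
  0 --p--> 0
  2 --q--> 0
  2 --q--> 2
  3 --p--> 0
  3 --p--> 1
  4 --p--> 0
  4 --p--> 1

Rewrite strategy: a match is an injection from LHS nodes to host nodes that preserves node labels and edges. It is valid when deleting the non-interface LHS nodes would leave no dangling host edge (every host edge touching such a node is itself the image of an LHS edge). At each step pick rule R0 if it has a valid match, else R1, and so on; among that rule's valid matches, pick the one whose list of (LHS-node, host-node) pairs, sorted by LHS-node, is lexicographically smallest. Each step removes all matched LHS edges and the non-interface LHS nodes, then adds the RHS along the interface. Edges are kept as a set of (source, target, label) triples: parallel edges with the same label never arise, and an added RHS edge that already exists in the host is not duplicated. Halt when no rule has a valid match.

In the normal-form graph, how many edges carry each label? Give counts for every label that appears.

Answer: p:1 q:2

Derivation:
initial: |V|=5 |E|=7  E = 0-p->0 2-q->0 2-q->2 3-p->0 3-p->1 4-p->0 4-p->1
step 1: apply R1 at {0↦1, 1↦2, 2↦0, 3↦3}  → |V|=4 |E|=5  E = 0-p->0 2-q->0 2-q->2 4-p->0 4-p->1
step 2: apply R1 at {0↦1, 1↦2, 2↦0, 3↦4}  → |V|=3 |E|=3  E = 0-p->0 2-q->0 2-q->2
halt: no rule applies after step 2
NF edges: [(0, 0, 'p'), (2, 0, 'q'), (2, 2, 'q')]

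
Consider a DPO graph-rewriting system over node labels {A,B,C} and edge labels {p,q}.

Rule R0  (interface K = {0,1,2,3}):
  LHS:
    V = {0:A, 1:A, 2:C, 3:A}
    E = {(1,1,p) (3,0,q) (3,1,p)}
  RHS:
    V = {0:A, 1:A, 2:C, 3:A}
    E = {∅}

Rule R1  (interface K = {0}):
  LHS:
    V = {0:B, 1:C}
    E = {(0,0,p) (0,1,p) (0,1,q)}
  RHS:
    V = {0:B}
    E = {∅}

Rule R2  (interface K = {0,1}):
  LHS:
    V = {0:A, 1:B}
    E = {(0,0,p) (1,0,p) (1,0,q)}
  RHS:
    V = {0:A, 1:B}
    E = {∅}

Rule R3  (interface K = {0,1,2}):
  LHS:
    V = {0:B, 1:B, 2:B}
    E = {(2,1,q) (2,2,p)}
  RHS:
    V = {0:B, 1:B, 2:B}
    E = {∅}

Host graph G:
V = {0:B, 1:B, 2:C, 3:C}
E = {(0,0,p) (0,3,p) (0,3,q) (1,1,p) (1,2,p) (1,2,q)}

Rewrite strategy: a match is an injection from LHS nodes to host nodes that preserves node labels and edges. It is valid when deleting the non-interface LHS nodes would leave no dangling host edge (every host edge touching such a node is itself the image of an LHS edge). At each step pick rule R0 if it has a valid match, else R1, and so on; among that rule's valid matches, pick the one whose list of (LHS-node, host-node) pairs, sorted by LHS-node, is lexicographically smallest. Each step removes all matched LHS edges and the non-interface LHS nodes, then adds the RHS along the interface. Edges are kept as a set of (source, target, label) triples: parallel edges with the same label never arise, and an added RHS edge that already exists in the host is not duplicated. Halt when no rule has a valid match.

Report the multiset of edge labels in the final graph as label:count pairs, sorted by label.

Answer: (no edges)

Derivation:
initial: |V|=4 |E|=6  E = 0-p->0 0-p->3 0-q->3 1-p->1 1-p->2 1-q->2
step 1: apply R1 at {0↦0, 1↦3}  → |V|=3 |E|=3  E = 1-p->1 1-p->2 1-q->2
step 2: apply R1 at {0↦1, 1↦2}  → |V|=2 |E|=0  E = ∅
normal form: no rule applies after step 2
NF edges: []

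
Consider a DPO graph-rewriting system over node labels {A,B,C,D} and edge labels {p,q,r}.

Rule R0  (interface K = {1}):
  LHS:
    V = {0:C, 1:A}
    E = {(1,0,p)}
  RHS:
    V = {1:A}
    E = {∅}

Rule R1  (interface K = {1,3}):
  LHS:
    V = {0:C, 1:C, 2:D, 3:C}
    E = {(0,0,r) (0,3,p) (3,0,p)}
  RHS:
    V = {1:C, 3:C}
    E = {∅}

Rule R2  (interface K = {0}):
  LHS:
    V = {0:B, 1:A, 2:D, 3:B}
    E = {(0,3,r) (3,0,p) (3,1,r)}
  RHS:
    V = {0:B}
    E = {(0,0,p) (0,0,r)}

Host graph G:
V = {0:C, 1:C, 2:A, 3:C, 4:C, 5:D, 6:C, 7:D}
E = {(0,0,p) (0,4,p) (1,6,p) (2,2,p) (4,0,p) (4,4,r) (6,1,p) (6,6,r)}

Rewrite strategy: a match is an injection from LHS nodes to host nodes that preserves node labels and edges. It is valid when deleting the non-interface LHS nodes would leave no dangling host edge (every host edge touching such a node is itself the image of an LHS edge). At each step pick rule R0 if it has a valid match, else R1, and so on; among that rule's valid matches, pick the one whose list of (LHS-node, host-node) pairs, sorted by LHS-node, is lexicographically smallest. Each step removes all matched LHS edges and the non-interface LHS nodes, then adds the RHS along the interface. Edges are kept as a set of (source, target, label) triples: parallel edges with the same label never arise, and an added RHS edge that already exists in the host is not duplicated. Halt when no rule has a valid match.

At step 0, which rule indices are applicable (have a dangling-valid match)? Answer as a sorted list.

R0: no valid match — LHS pattern not found
R1: 12 valid matches — {0↦4, 1↦1, 2↦5, 3↦0}, {0↦4, 1↦1, 2↦7, 3↦0}, {0↦4, 1↦3, 2↦5, 3↦0} (+9 more)
R2: no valid match — LHS pattern not found

Answer: [R1]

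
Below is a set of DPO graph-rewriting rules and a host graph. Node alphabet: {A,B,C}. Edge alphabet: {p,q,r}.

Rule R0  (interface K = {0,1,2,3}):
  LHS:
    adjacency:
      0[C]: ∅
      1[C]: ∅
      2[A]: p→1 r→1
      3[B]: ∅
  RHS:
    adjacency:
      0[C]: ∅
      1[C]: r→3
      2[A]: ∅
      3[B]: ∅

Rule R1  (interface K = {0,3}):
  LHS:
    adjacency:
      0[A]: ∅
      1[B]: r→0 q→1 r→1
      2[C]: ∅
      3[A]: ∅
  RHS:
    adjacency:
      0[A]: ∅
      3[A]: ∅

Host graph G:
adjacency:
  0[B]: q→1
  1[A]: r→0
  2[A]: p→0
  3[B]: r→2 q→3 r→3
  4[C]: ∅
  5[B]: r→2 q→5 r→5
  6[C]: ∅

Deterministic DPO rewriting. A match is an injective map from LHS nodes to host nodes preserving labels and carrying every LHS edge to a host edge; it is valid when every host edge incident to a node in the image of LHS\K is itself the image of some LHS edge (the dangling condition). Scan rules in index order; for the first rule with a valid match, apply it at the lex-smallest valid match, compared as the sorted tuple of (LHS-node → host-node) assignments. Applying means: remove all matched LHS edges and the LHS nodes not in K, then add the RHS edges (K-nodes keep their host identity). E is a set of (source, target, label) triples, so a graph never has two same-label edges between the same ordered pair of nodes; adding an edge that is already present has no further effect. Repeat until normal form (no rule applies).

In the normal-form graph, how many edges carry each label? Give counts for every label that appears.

Answer: p:1 q:1 r:1

Rewrite trace:
[0] host  ⇒  7 nodes, 9 edges  {0-q->1 1-r->0 2-p->0 3-r->2 3-q->3 3-r->3 5-r->2 5-q->5 5-r->5}
[1] R1 @ {0↦2, 1↦3, 2↦4, 3↦1}  ⇒  5 nodes, 6 edges  {0-q->1 1-r->0 2-p->0 5-r->2 5-q->5 5-r->5}
[2] R1 @ {0↦2, 1↦5, 2↦6, 3↦1}  ⇒  3 nodes, 3 edges  {0-q->1 1-r->0 2-p->0}
halt: no rule applies after step 2
NF edges: [(0, 1, 'q'), (1, 0, 'r'), (2, 0, 'p')]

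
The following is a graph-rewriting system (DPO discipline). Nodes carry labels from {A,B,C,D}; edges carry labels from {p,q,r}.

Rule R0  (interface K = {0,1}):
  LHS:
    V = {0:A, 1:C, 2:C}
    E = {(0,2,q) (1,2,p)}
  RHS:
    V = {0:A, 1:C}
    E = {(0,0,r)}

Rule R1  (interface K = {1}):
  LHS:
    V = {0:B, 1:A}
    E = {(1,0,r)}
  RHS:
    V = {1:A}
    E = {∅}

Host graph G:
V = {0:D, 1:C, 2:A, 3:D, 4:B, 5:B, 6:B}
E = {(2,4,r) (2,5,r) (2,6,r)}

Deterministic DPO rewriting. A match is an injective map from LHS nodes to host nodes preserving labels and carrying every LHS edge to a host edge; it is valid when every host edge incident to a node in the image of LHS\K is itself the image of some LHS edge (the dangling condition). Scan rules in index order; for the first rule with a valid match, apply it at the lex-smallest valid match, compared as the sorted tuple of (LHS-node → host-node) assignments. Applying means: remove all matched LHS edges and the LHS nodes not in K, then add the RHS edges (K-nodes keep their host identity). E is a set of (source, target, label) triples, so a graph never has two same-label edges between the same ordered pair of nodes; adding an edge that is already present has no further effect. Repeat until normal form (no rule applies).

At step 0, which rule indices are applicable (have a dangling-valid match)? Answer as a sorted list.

Answer: [R1]

Derivation:
R0: no valid match — LHS pattern not found
R1: 3 valid matches — {0↦4, 1↦2}, {0↦5, 1↦2}, {0↦6, 1↦2}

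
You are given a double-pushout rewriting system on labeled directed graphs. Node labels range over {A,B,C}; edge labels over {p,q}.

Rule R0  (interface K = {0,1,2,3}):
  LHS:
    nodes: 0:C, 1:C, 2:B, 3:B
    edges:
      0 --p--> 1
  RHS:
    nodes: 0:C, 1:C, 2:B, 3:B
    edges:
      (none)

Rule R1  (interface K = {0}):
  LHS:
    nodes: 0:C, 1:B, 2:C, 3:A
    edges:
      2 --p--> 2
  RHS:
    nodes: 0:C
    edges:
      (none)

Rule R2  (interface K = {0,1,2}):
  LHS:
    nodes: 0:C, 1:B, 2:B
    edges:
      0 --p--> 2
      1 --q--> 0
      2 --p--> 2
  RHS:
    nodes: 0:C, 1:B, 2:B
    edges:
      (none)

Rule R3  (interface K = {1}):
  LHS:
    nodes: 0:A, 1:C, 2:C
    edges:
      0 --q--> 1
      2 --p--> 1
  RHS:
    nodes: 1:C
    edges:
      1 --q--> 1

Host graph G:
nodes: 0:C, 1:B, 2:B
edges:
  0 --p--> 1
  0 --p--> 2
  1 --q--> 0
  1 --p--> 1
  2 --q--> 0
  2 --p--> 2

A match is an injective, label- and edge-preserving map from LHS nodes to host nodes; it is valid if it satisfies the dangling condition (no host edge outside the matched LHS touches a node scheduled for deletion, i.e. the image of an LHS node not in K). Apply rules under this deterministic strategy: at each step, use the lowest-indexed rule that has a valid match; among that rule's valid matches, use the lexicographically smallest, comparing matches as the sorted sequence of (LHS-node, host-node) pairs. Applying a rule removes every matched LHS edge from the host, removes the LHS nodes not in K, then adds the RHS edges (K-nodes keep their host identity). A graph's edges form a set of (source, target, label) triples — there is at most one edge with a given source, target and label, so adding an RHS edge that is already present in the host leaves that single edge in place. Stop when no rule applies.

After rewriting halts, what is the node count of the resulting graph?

start.  V:3 E:6  edges: 0-p->1 0-p->2 1-q->0 1-p->1 2-q->0 2-p->2
1. fire R2 via {0↦0, 1↦1, 2↦2}  →  V:3 E:3  edges: 0-p->1 1-p->1 2-q->0
2. fire R2 via {0↦0, 1↦2, 2↦1}  →  V:3 E:0  edges: ∅
final graph: no rule applies after step 2
NF nodes: {0:C, 1:B, 2:B}

Answer: 3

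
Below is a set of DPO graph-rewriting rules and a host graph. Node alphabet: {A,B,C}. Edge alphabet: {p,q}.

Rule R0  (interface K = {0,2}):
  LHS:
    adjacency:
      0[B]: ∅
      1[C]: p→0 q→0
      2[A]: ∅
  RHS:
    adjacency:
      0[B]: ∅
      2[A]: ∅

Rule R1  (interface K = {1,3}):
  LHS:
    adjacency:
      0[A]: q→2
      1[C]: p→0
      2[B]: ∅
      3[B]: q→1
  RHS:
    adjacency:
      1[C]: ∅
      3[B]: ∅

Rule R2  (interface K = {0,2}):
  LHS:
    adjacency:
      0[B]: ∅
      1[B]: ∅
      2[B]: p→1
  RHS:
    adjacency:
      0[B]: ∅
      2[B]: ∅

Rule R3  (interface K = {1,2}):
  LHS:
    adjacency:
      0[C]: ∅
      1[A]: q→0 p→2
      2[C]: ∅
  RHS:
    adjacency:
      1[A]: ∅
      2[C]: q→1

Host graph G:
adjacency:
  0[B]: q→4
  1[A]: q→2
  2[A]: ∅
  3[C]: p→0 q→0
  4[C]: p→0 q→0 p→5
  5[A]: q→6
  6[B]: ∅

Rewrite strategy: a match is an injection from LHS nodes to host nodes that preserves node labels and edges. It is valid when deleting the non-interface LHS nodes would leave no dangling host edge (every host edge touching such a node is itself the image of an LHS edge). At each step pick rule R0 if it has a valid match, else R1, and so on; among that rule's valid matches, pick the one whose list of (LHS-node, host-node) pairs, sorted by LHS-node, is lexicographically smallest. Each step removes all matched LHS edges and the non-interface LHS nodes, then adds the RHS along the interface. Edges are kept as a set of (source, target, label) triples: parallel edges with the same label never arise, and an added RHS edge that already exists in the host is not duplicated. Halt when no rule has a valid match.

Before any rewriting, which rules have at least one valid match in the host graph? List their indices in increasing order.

R0: 3 valid matches — {0↦0, 1↦3, 2↦1}, {0↦0, 1↦3, 2↦2}, {0↦0, 1↦3, 2↦5}
R1: 1 valid match — {0↦5, 1↦4, 2↦6, 3↦0}
R2: no valid match — LHS pattern not found
R3: no valid match — LHS pattern not found

Answer: [R0,R1]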